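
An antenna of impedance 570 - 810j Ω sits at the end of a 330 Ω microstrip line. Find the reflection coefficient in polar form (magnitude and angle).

Γ ≈ 0.698 ∠ -31.5°

Γ = (Z_L − Z_0)/(Z_L + Z_0) = (240 − j810)/(900 − j810)
|Γ| = 845/1210 = 0.698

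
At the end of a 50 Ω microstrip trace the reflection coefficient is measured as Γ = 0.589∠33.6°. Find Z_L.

Z_L = Z_0·(1 + Γ)/(1 − Γ) = 50·(1.49 + j0.326)/(0.509 − j0.326)

Z_L ≈ 89.3 + j89.1 Ω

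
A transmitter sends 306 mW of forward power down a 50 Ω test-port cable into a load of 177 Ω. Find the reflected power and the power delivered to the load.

P_reflected ≈ 95.8 mW; P_delivered ≈ 210 mW

Γ = (177 − 50)/(177 + 50) = 0.559
|Γ|² = 0.313
P_refl = |Γ|²·P_inc = 95.8 mW, P_del = (1 − |Γ|²)·P_inc = 210 mW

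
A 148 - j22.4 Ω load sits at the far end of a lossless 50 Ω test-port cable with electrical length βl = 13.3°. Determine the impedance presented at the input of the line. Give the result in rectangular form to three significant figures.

Z_in ≈ 91.2 − j67.3 Ω

tan(βl) = tan(13.3°) = 0.236
Z_in = Z_0·(Z_L + jZ_0·tanβl)/(Z_0 + jZ_L·tanβl)
     = 50·(148 − j10.6)/(55.3 + j35)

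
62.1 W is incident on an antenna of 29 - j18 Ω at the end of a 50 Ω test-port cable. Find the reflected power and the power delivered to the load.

P_reflected ≈ 7.24 W; P_delivered ≈ 54.9 W

|Γ| = |(-21 − j18)/(79 − j18)| = 0.341
|Γ|² = 0.117
P_refl = |Γ|²·P_inc = 7.24 W, P_del = (1 − |Γ|²)·P_inc = 54.9 W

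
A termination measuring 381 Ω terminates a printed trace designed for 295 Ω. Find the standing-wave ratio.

Γ = (381 − 295)/(381 + 295) = 0.127
VSWR = (1 + 0.127)/(1 − 0.127)

VSWR ≈ 1.29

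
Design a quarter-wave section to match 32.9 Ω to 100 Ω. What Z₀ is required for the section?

Z_qwt = √(Z_0·R_L) = √(100 × 32.9) = √3290

Z_qwt ≈ 57.4 Ω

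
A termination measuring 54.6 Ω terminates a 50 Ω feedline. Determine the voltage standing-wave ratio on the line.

VSWR ≈ 1.09

Γ = (54.6 − 50)/(54.6 + 50) = 0.044
VSWR = (1 + 0.044)/(1 − 0.044)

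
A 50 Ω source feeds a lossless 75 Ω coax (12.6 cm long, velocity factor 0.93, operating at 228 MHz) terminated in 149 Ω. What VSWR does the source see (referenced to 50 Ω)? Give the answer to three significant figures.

VSWR ≈ 2.46

λ = v/f = 0.93·c / 228 MHz = 1.22 m
βl = 2π·l/λ = 2π × 0.103 = 37.1°
tan(βl) = 0.755
Z_in = Z_0·(Z_L + jZ_0·tanβl)/(Z_0 + jZ_L·tanβl) = 72 − j51.3 Ω
Γ_s = (Z_in − Z_s)/(Z_in + Z_s) = (22 − j51.3)/(122 − j51.3), |Γ_s| = 0.422
VSWR = (1 + |Γ_s|)/(1 − |Γ_s|)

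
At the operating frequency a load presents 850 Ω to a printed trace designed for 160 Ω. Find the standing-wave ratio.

Γ = (850 − 160)/(850 + 160) = 0.683
VSWR = (1 + 0.683)/(1 − 0.683)

VSWR ≈ 5.31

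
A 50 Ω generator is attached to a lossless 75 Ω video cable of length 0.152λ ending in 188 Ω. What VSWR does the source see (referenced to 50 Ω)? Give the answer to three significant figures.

βl = 2π × 0.152 = 54.7°
tan(βl) = 1.41
Z_in = Z_0·(Z_L + jZ_0·tanβl)/(Z_0 + jZ_L·tanβl) = 41.6 − j41.3 Ω
Γ_s = (Z_in − Z_s)/(Z_in + Z_s) = (-8.42 − j41.3)/(91.6 − j41.3), |Γ_s| = 0.42
VSWR = (1 + |Γ_s|)/(1 − |Γ_s|)

VSWR ≈ 2.45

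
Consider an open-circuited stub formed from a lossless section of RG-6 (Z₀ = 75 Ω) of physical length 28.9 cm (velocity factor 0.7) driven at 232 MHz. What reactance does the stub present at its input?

X_in ≈ 34.9 Ω (inductive)

λ = v/f = 0.7·c / 232 MHz = 0.905 m
βl = 2π·l/λ = 2π × 0.319 = 115°
tan(βl) = -2.15
For an open-circuited stub, Z_in = −jZ_0·cot(βl) = −jZ_0/tan(βl)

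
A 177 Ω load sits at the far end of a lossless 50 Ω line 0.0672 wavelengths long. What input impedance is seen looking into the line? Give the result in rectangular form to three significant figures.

Z_in ≈ 60.3 − j73.4 Ω

βl = 2π × 0.0672 = 24.2°
tan(βl) = tan(24.2°) = 0.449
Z_in = Z_0·(Z_L + jZ_0·tanβl)/(Z_0 + jZ_L·tanβl)
     = 50·(177 + j22.5)/(50 + j79.5)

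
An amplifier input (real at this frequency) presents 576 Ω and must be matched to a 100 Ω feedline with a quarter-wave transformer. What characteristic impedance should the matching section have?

Z_qwt = √(Z_0·R_L) = √(100 × 576) = √57600

Z_qwt ≈ 240 Ω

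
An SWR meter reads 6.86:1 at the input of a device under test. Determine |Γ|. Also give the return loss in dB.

|Γ| ≈ 0.746; return loss ≈ 2.55 dB

|Γ| = (S − 1)/(S + 1) = (6.86 − 1)/(6.86 + 1) = 5.86/7.86
RL = −20·log₁₀|Γ| = −20·log₁₀(0.746)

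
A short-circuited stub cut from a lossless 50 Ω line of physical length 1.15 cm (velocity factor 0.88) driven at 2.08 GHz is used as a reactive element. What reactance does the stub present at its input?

X_in ≈ 32 Ω (inductive)

λ = v/f = 0.88·c / 2.08 GHz = 0.127 m
βl = 2π·l/λ = 2π × 0.0906 = 32.6°
tan(βl) = 0.64
For a short-circuited stub, Z_in = jZ_0·tan(βl)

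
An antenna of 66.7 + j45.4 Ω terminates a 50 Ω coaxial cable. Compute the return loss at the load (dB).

RL ≈ 8.26 dB

Γ = (16.7 + j45.4)/(116.7 + j45.4), |Γ| = 0.386
RL = −20·log₁₀|Γ| = −20·log₁₀(0.386)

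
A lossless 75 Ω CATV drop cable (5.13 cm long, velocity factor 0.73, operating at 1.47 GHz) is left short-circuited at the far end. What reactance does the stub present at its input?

X_in ≈ -111 Ω (capacitive)

λ = v/f = 0.73·c / 1.47 GHz = 0.149 m
βl = 2π·l/λ = 2π × 0.344 = 124°
tan(βl) = -1.48
For a short-circuited stub, Z_in = jZ_0·tan(βl)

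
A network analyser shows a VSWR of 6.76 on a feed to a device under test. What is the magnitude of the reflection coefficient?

|Γ| = (S − 1)/(S + 1) = (6.76 − 1)/(6.76 + 1) = 5.76/7.76

|Γ| ≈ 0.742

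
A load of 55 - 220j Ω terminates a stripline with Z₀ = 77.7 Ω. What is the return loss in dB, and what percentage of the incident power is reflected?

RL ≈ 1.3 dB; 74.1% of incident power reflected

Γ = (-22.7 − j220)/(132.7 − j220), |Γ| = 0.861
RL = −20·log₁₀(0.861) = 1.3 dB
P_refl/P_inc = |Γ|² = 0.741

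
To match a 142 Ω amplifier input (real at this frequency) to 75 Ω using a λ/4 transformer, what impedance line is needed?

Z_qwt = √(Z_0·R_L) = √(75 × 142) = √10650

Z_qwt ≈ 103 Ω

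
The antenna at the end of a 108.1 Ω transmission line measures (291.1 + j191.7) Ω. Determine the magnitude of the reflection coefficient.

|Γ| ≈ 0.598

Γ = (Z_L − Z_0)/(Z_L + Z_0) = (183 + j191.7)/(399.2 + j191.7)
|Γ| = 265/443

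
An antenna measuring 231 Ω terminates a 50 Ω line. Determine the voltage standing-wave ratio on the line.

Γ = (231 − 50)/(231 + 50) = 0.644
VSWR = (1 + 0.644)/(1 − 0.644)

VSWR ≈ 4.62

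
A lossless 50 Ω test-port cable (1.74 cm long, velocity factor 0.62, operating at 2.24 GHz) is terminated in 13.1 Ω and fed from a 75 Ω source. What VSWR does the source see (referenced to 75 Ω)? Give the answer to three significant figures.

VSWR ≈ 2.76

λ = v/f = 0.62·c / 2.24 GHz = 0.083 m
βl = 2π·l/λ = 2π × 0.21 = 75.4°
tan(βl) = 3.85
Z_in = Z_0·(Z_L + jZ_0·tanβl)/(Z_0 + jZ_L·tanβl) = 103 + j88.9 Ω
Γ_s = (Z_in − Z_s)/(Z_in + Z_s) = (27.7 + j88.9)/(178 + j88.9), |Γ_s| = 0.468
VSWR = (1 + |Γ_s|)/(1 − |Γ_s|)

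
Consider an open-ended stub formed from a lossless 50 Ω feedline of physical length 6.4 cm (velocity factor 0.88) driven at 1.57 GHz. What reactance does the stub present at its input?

λ = v/f = 0.88·c / 1.57 GHz = 0.168 m
βl = 2π·l/λ = 2π × 0.381 = 137°
tan(βl) = -0.932
For an open-ended stub, Z_in = −jZ_0·cot(βl) = −jZ_0/tan(βl)

X_in ≈ 53.7 Ω (inductive)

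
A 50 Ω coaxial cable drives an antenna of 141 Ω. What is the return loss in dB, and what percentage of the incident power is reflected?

Γ = (141 − 50)/(141 + 50) = 0.476
RL = −20·log₁₀(0.476) = 6.44 dB
P_refl/P_inc = |Γ|² = 0.227

RL ≈ 6.44 dB; 22.7% of incident power reflected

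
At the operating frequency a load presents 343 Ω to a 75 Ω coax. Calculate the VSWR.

Γ = (343 − 75)/(343 + 75) = 0.641
VSWR = (1 + 0.641)/(1 − 0.641)

VSWR ≈ 4.57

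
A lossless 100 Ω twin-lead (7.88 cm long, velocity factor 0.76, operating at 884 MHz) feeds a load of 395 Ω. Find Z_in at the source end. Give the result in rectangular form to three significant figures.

λ = v/f = 0.76·c / 884 MHz = 0.258 m
βl = 2π·l/λ = 2π × 0.306 = 110°
tan(βl) = tan(110°) = -2.75
Z_in = Z_0·(Z_L + jZ_0·tanβl)/(Z_0 + jZ_L·tanβl)
     = 100·(395 − j275)/(100 − j1090)

Z_in ≈ 28.4 + j33.8 Ω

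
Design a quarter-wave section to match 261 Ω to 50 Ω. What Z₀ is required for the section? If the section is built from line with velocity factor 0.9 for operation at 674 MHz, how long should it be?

Z_qwt ≈ 114 Ω; length ≈ 10 cm

Z_qwt = √(Z_0·R_L) = √(50 × 261) = √13050
λ = 0.9·c/f = 0.401 m, so l = λ/4 = 0.1 m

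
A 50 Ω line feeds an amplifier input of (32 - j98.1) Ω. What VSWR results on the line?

VSWR ≈ 8.09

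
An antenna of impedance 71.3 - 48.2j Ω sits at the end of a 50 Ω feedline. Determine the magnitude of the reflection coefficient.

|Γ| ≈ 0.404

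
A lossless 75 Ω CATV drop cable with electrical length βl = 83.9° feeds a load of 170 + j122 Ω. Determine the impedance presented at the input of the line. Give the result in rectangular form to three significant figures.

tan(βl) = tan(83.9°) = 9.36
Z_in = Z_0·(Z_L + jZ_0·tanβl)/(Z_0 + jZ_L·tanβl)
     = 75·(170 + j824)/(-1070 + j1590)

Z_in ≈ 23.1 − j23.5 Ω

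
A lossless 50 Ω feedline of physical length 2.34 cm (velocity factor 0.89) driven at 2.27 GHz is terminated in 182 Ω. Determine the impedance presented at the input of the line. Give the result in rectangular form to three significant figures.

Z_in ≈ 15.1 − j15.2 Ω

λ = v/f = 0.89·c / 2.27 GHz = 0.118 m
βl = 2π·l/λ = 2π × 0.199 = 71.6°
tan(βl) = tan(71.6°) = 3.01
Z_in = Z_0·(Z_L + jZ_0·tanβl)/(Z_0 + jZ_L·tanβl)
     = 50·(182 + j150)/(50 + j548)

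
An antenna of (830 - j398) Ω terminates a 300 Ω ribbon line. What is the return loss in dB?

RL ≈ 5.14 dB

Γ = (530 − j398)/(1130 − j398), |Γ| = 0.553
RL = −20·log₁₀|Γ| = −20·log₁₀(0.553)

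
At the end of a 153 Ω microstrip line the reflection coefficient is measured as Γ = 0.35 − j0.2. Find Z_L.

Z_L = Z_0·(1 + Γ)/(1 − Γ) = 153·(1.35 − j0.2)/(0.65 + j0.2)

Z_L ≈ 277 − j132 Ω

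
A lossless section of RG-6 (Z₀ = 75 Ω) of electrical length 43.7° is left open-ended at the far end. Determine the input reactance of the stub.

X_in ≈ -78.5 Ω (capacitive)

tan(βl) = 0.956
For an open-ended stub, Z_in = −jZ_0·cot(βl) = −jZ_0/tan(βl)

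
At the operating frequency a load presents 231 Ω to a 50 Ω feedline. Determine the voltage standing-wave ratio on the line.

VSWR ≈ 4.62

For a purely resistive load, VSWR = R_L/Z_0 or Z_0/R_L (whichever > 1) = 231/50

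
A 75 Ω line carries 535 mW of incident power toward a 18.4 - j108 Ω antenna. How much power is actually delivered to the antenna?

|Γ| = |(-56.6 − j108)/(93.4 − j108)| = 0.854
|Γ|² = 0.729
P_refl = |Γ|²·P_inc = 390 mW, P_del = (1 − |Γ|²)·P_inc = 145 mW

P_delivered ≈ 145 mW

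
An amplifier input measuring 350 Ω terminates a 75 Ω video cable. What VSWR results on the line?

Γ = (350 − 75)/(350 + 75) = 0.647
VSWR = (1 + 0.647)/(1 − 0.647)

VSWR ≈ 4.67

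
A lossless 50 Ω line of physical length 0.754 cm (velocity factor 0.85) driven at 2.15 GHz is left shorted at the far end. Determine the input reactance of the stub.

λ = v/f = 0.85·c / 2.15 GHz = 0.119 m
βl = 2π·l/λ = 2π × 0.0636 = 22.9°
tan(βl) = 0.422
For a shorted stub, Z_in = jZ_0·tan(βl)

X_in ≈ 21.1 Ω (inductive)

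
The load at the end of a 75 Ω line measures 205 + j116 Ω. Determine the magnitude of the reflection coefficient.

|Γ| ≈ 0.575

Γ = (Z_L − Z_0)/(Z_L + Z_0) = (130 + j116)/(280 + j116)
|Γ| = 174/303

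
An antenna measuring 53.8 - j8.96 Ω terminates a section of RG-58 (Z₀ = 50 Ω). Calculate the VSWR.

VSWR ≈ 1.21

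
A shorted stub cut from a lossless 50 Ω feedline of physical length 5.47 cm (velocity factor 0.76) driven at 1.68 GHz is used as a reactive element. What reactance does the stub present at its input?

X_in ≈ -34.9 Ω (capacitive)

λ = v/f = 0.76·c / 1.68 GHz = 0.136 m
βl = 2π·l/λ = 2π × 0.403 = 145°
tan(βl) = -0.698
For a shorted stub, Z_in = jZ_0·tan(βl)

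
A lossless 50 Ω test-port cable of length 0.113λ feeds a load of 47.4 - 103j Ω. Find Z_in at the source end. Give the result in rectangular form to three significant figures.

βl = 2π × 0.113 = 40.7°
tan(βl) = tan(40.7°) = 0.86
Z_in = Z_0·(Z_L + jZ_0·tanβl)/(Z_0 + jZ_L·tanβl)
     = 50·(47.4 − j60)/(139 + j40.7)

Z_in ≈ 9.88 − j24.6 Ω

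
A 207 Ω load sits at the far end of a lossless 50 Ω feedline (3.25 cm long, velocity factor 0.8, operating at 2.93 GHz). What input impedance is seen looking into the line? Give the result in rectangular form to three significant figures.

Z_in ≈ 30 + j56.4 Ω

λ = v/f = 0.8·c / 2.93 GHz = 0.0819 m
βl = 2π·l/λ = 2π × 0.397 = 143°
tan(βl) = tan(143°) = -0.758
Z_in = Z_0·(Z_L + jZ_0·tanβl)/(Z_0 + jZ_L·tanβl)
     = 50·(207 − j37.9)/(50 − j157)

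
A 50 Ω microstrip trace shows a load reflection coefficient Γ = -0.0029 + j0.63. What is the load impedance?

Z_L = Z_0·(1 + Γ)/(1 − Γ) = 50·(0.997 + j0.63)/(1 − j0.63)

Z_L ≈ 21.5 + j44.9 Ω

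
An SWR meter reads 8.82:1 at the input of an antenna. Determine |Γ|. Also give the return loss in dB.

|Γ| ≈ 0.796; return loss ≈ 1.98 dB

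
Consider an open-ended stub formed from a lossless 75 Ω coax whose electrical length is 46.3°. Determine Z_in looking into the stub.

tan(βl) = 1.05
For an open-ended stub, Z_in = −jZ_0·cot(βl) = −jZ_0/tan(βl)

Z_in ≈ −j71.7 Ω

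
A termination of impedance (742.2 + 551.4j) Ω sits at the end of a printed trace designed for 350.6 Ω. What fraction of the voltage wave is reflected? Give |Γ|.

Γ = (Z_L − Z_0)/(Z_L + Z_0) = (391.6 + j551.4)/(1093 + j551.4)
|Γ| = 676/1220

|Γ| ≈ 0.553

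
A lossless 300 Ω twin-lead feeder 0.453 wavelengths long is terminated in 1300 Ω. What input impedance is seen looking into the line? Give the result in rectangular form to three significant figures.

Z_in ≈ 519 + j593 Ω

βl = 2π × 0.453 = 163°
tan(βl) = tan(163°) = -0.304
Z_in = Z_0·(Z_L + jZ_0·tanβl)/(Z_0 + jZ_L·tanβl)
     = 300·(1300 − j91.3)/(300 − j395)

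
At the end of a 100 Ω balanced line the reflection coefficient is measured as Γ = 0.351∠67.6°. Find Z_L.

Z_L ≈ 102 + j75.8 Ω

Z_L = Z_0·(1 + Γ)/(1 − Γ) = 100·(1.13 + j0.325)/(0.866 − j0.325)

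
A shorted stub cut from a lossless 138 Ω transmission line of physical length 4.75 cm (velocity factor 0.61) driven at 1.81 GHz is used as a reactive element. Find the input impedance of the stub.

Z_in ≈ −j26.5 Ω

λ = v/f = 0.61·c / 1.81 GHz = 0.101 m
βl = 2π·l/λ = 2π × 0.47 = 169°
tan(βl) = -0.192
For a shorted stub, Z_in = jZ_0·tan(βl)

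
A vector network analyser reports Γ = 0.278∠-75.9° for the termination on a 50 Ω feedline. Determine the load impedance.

Z_L = Z_0·(1 + Γ)/(1 − Γ) = 50·(1.07 − j0.27)/(0.932 + j0.27)

Z_L ≈ 49 − j28.6 Ω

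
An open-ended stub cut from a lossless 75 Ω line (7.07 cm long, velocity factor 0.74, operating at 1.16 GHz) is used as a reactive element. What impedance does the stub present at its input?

λ = v/f = 0.74·c / 1.16 GHz = 0.191 m
βl = 2π·l/λ = 2π × 0.369 = 133°
tan(βl) = -1.07
For an open-ended stub, Z_in = −jZ_0·cot(βl) = −jZ_0/tan(βl)

Z_in ≈ +j69.9 Ω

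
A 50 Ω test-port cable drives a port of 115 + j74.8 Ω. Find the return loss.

RL ≈ 5.24 dB

Γ = (65 + j74.8)/(165 + j74.8), |Γ| = 0.547
RL = −20·log₁₀|Γ| = −20·log₁₀(0.547)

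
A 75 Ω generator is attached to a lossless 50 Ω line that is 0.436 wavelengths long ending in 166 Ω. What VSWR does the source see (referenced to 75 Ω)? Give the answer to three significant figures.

βl = 2π × 0.436 = 157°
tan(βl) = -0.425
Z_in = Z_0·(Z_L + jZ_0·tanβl)/(Z_0 + jZ_L·tanβl) = 65.5 + j71.2 Ω
Γ_s = (Z_in − Z_s)/(Z_in + Z_s) = (-9.52 + j71.2)/(140 + j71.2), |Γ_s| = 0.456
VSWR = (1 + |Γ_s|)/(1 − |Γ_s|)

VSWR ≈ 2.68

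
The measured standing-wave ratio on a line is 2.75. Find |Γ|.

|Γ| ≈ 0.467

|Γ| = (S − 1)/(S + 1) = (2.75 − 1)/(2.75 + 1) = 1.75/3.75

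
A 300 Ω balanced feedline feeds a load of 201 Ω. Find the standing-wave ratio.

For a purely resistive load, VSWR = R_L/Z_0 or Z_0/R_L (whichever > 1) = 300/201

VSWR ≈ 1.49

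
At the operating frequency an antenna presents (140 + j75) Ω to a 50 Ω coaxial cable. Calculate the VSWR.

Γ = (Z_L − Z_0)/(Z_L + Z_0) = (90 + j75)/(190 + j75)
|Γ| = 117/204 = 0.574
VSWR = (1 + |Γ|)/(1 − |Γ|) = 1.57/0.426

VSWR ≈ 3.69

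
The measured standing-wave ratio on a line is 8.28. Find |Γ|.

|Γ| = (S − 1)/(S + 1) = (8.28 − 1)/(8.28 + 1) = 7.28/9.28

|Γ| ≈ 0.784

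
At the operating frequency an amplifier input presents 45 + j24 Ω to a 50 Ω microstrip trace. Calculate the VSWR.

Γ = (Z_L − Z_0)/(Z_L + Z_0) = (-5 + j24)/(95 + j24)
|Γ| = 24.5/98 = 0.25
VSWR = (1 + |Γ|)/(1 − |Γ|) = 1.25/0.75

VSWR ≈ 1.67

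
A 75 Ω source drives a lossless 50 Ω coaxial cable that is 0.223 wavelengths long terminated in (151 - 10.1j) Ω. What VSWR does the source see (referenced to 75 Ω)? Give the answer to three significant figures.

βl = 2π × 0.223 = 80.3°
tan(βl) = 5.84
Z_in = Z_0·(Z_L + jZ_0·tanβl)/(Z_0 + jZ_L·tanβl) = 16.8 − j6.49 Ω
Γ_s = (Z_in − Z_s)/(Z_in + Z_s) = (-58.2 − j6.49)/(91.8 − j6.49), |Γ_s| = 0.637
VSWR = (1 + |Γ_s|)/(1 − |Γ_s|)

VSWR ≈ 4.5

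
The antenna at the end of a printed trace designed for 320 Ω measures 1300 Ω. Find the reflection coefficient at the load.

Γ = 0.605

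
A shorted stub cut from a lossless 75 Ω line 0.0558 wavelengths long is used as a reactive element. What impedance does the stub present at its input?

Z_in ≈ +j27.4 Ω

βl = 2π × 0.0558 = 20.1°
tan(βl) = 0.366
For a shorted stub, Z_in = jZ_0·tan(βl)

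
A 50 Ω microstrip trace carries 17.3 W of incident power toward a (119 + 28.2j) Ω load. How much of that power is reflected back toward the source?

|Γ| = |(69 + j28.2)/(169 + j28.2)| = 0.435
|Γ|² = 0.189
P_refl = |Γ|²·P_inc = 3.27 W, P_del = (1 − |Γ|²)·P_inc = 14 W

P_reflected ≈ 3.27 W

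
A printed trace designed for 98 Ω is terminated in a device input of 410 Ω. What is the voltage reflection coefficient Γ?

Γ = 0.614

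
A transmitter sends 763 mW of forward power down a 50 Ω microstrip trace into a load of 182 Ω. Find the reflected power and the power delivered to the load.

Γ = (182 − 50)/(182 + 50) = 0.569
|Γ|² = 0.324
P_refl = |Γ|²·P_inc = 247 mW, P_del = (1 − |Γ|²)·P_inc = 516 mW

P_reflected ≈ 247 mW; P_delivered ≈ 516 mW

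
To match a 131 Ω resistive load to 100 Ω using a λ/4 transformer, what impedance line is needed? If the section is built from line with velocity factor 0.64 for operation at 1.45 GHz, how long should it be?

Z_qwt = √(Z_0·R_L) = √(100 × 131) = √13100
λ = 0.64·c/f = 0.132 m, so l = λ/4 = 0.0331 m

Z_qwt ≈ 114 Ω; length ≈ 3.31 cm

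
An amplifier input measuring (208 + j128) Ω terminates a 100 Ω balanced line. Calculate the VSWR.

VSWR ≈ 3.02

Γ = (Z_L − Z_0)/(Z_L + Z_0) = (108 + j128)/(308 + j128)
|Γ| = 167/334 = 0.502
VSWR = (1 + |Γ|)/(1 − |Γ|) = 1.5/0.498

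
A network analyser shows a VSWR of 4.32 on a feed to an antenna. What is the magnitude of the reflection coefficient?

|Γ| ≈ 0.624

|Γ| = (S − 1)/(S + 1) = (4.32 − 1)/(4.32 + 1) = 3.32/5.32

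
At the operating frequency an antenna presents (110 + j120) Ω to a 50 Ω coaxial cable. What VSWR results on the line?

VSWR ≈ 5.08

Γ = (Z_L − Z_0)/(Z_L + Z_0) = (60 + j120)/(160 + j120)
|Γ| = 134/200 = 0.671
VSWR = (1 + |Γ|)/(1 − |Γ|) = 1.67/0.329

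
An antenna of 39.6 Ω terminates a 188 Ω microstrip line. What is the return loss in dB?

Γ = (39.6 − 188)/(39.6 + 188) = -0.652
RL = −20·log₁₀|Γ| = −20·log₁₀(0.652)

RL ≈ 3.71 dB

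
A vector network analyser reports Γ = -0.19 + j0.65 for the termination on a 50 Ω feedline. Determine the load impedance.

Z_L = Z_0·(1 + Γ)/(1 − Γ) = 50·(0.81 + j0.65)/(1.19 − j0.65)

Z_L ≈ 14.7 + j35.4 Ω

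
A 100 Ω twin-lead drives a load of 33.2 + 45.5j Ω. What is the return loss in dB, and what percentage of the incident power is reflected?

Γ = (-66.8 + j45.5)/(133.2 + j45.5), |Γ| = 0.574
RL = −20·log₁₀(0.574) = 4.82 dB
P_refl/P_inc = |Γ|² = 0.33

RL ≈ 4.82 dB; 33% of incident power reflected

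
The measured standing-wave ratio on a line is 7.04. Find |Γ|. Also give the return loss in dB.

|Γ| = (S − 1)/(S + 1) = (7.04 − 1)/(7.04 + 1) = 6.04/8.04
RL = −20·log₁₀|Γ| = −20·log₁₀(0.751)

|Γ| ≈ 0.751; return loss ≈ 2.48 dB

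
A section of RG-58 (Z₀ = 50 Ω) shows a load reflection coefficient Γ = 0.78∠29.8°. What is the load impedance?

Z_L ≈ 76.9 + j152 Ω

Z_L = Z_0·(1 + Γ)/(1 − Γ) = 50·(1.68 + j0.388)/(0.323 − j0.388)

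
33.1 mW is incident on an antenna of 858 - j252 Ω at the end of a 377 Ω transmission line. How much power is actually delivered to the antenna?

P_delivered ≈ 27 mW

|Γ| = |(481 − j252)/(1235 − j252)| = 0.431
|Γ|² = 0.186
P_refl = |Γ|²·P_inc = 6.14 mW, P_del = (1 − |Γ|²)·P_inc = 27 mW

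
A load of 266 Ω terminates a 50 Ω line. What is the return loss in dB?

RL ≈ 3.3 dB

Γ = (266 − 50)/(266 + 50) = 0.684
RL = −20·log₁₀|Γ| = −20·log₁₀(0.684)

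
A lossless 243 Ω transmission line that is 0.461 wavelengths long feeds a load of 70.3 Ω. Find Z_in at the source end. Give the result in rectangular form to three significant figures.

Z_in ≈ 74.3 − j55.4 Ω

βl = 2π × 0.461 = 166°
tan(βl) = tan(166°) = -0.25
Z_in = Z_0·(Z_L + jZ_0·tanβl)/(Z_0 + jZ_L·tanβl)
     = 243·(70.3 − j60.8)/(243 − j17.6)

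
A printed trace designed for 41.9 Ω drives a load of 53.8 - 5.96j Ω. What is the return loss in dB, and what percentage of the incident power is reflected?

RL ≈ 17.2 dB; 1.93% of incident power reflected

Γ = (11.9 − j5.96)/(95.7 − j5.96), |Γ| = 0.139
RL = −20·log₁₀(0.139) = 17.2 dB
P_refl/P_inc = |Γ|² = 0.0193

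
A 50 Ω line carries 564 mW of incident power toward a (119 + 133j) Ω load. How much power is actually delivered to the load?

|Γ| = |(69 + j133)/(169 + j133)| = 0.697
|Γ|² = 0.485
P_refl = |Γ|²·P_inc = 274 mW, P_del = (1 − |Γ|²)·P_inc = 290 mW

P_delivered ≈ 290 mW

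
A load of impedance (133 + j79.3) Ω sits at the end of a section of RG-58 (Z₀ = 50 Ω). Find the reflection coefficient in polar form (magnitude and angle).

Γ ≈ 0.576 ∠ 20.3°

Γ = (Z_L − Z_0)/(Z_L + Z_0) = (83 + j79.3)/(183 + j79.3)
|Γ| = 115/199 = 0.576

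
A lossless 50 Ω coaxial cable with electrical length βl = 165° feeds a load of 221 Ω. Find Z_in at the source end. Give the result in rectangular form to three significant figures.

Z_in ≈ 98.6 + j103 Ω

tan(βl) = tan(165°) = -0.268
Z_in = Z_0·(Z_L + jZ_0·tanβl)/(Z_0 + jZ_L·tanβl)
     = 50·(221 − j13.4)/(50 − j59.2)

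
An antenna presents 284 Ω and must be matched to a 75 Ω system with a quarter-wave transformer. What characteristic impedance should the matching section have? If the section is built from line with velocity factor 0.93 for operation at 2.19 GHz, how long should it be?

Z_qwt ≈ 146 Ω; length ≈ 3.18 cm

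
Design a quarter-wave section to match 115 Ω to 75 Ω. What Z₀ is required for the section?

Z_qwt = √(Z_0·R_L) = √(75 × 115) = √8625

Z_qwt ≈ 92.9 Ω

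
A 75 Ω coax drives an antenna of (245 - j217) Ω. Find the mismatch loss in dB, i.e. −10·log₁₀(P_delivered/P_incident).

mismatch loss ≈ 3.08 dB

Γ = (170 − j217)/(320 − j217), |Γ| = 0.713
|Γ|² = 0.508, so P_del/P_inc = 1 − |Γ|² = 0.492
ML = −10·log₁₀(1 − |Γ|²)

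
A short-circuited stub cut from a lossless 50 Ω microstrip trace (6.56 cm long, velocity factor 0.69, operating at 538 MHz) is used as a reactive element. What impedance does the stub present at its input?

Z_in ≈ +j91.6 Ω

λ = v/f = 0.69·c / 538 MHz = 0.385 m
βl = 2π·l/λ = 2π × 0.17 = 61.4°
tan(βl) = 1.83
For a short-circuited stub, Z_in = jZ_0·tan(βl)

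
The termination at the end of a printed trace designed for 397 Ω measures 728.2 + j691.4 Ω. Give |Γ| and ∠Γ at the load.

Γ ≈ 0.58 ∠ 32.8°

Γ = (Z_L − Z_0)/(Z_L + Z_0) = (331.2 + j691.4)/(1125 + j691.4)
|Γ| = 767/1320 = 0.58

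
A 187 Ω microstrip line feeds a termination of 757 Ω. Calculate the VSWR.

Γ = (757 − 187)/(757 + 187) = 0.604
VSWR = (1 + 0.604)/(1 − 0.604)

VSWR ≈ 4.05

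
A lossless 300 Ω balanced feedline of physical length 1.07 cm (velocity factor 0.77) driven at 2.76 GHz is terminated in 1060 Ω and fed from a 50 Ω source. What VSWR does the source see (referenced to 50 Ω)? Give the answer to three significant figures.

VSWR ≈ 11.3

λ = v/f = 0.77·c / 2.76 GHz = 0.0837 m
βl = 2π·l/λ = 2π × 0.128 = 46°
tan(βl) = 1.04
Z_in = Z_0·(Z_L + jZ_0·tanβl)/(Z_0 + jZ_L·tanβl) = 153 − j248 Ω
Γ_s = (Z_in − Z_s)/(Z_in + Z_s) = (103 − j248)/(203 − j248), |Γ_s| = 0.838
VSWR = (1 + |Γ_s|)/(1 − |Γ_s|)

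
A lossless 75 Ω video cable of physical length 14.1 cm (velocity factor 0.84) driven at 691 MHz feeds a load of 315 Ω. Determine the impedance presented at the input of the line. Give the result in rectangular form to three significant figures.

Z_in ≈ 38.8 + j76.1 Ω

λ = v/f = 0.84·c / 691 MHz = 0.365 m
βl = 2π·l/λ = 2π × 0.387 = 139°
tan(βl) = tan(139°) = -0.864
Z_in = Z_0·(Z_L + jZ_0·tanβl)/(Z_0 + jZ_L·tanβl)
     = 75·(315 − j64.8)/(75 − j272)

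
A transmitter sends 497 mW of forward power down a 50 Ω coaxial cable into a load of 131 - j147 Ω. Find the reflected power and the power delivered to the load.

P_reflected ≈ 258 mW; P_delivered ≈ 239 mW

|Γ| = |(81 − j147)/(181 − j147)| = 0.72
|Γ|² = 0.518
P_refl = |Γ|²·P_inc = 258 mW, P_del = (1 − |Γ|²)·P_inc = 239 mW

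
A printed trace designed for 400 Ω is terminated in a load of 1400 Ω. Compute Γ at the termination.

Γ = (Z_L − Z_0)/(Z_L + Z_0) = (1400 − 400)/(1400 + 400) = 1000/1800

Γ = 0.556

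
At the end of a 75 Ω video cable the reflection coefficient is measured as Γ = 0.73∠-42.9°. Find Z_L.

Z_L = Z_0·(1 + Γ)/(1 − Γ) = 75·(1.53 − j0.497)/(0.465 + j0.497)

Z_L ≈ 75.6 − j161 Ω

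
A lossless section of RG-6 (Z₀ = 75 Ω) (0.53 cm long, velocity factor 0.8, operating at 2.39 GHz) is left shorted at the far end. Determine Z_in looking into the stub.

Z_in ≈ +j25.8 Ω

λ = v/f = 0.8·c / 2.39 GHz = 0.1 m
βl = 2π·l/λ = 2π × 0.0528 = 19°
tan(βl) = 0.344
For a shorted stub, Z_in = jZ_0·tan(βl)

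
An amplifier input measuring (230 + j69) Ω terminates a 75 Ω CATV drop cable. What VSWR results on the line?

VSWR ≈ 3.37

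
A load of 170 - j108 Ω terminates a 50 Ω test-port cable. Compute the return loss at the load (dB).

Γ = (120 − j108)/(220 − j108), |Γ| = 0.659
RL = −20·log₁₀|Γ| = −20·log₁₀(0.659)

RL ≈ 3.63 dB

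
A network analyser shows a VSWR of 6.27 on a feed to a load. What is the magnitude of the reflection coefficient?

|Γ| ≈ 0.725

|Γ| = (S − 1)/(S + 1) = (6.27 − 1)/(6.27 + 1) = 5.27/7.27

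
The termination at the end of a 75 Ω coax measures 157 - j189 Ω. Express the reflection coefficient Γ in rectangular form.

Γ = (Z_L − Z_0)/(Z_L + Z_0) = (82 − j189)/(232 − j189)

Γ ≈ 0.611 − j0.317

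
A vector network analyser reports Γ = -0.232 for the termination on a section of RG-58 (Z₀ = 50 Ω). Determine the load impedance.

Z_L ≈ 31.2 Ω

Z_L = Z_0·(1 + Γ)/(1 − Γ) = 50·(0.768)/(1.23)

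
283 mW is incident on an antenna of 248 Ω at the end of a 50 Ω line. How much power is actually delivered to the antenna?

P_delivered ≈ 158 mW

Γ = (248 − 50)/(248 + 50) = 0.664
|Γ|² = 0.441
P_refl = |Γ|²·P_inc = 125 mW, P_del = (1 − |Γ|²)·P_inc = 158 mW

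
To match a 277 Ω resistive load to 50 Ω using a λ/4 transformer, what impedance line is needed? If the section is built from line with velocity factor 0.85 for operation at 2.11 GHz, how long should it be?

Z_qwt = √(Z_0·R_L) = √(50 × 277) = √13850
λ = 0.85·c/f = 0.121 m, so l = λ/4 = 0.0302 m

Z_qwt ≈ 118 Ω; length ≈ 3.02 cm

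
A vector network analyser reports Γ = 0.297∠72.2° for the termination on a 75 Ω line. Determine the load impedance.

Z_L = Z_0·(1 + Γ)/(1 − Γ) = 75·(1.09 + j0.283)/(0.909 − j0.283)

Z_L ≈ 75.4 + j46.8 Ω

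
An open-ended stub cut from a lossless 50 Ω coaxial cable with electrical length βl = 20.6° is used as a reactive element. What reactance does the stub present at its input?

X_in ≈ -133 Ω (capacitive)

tan(βl) = 0.376
For an open-ended stub, Z_in = −jZ_0·cot(βl) = −jZ_0/tan(βl)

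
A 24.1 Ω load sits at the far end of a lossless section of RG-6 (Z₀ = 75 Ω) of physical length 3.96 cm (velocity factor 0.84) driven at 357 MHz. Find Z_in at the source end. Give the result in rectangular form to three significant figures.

Z_in ≈ 27 + j24.4 Ω

λ = v/f = 0.84·c / 357 MHz = 0.706 m
βl = 2π·l/λ = 2π × 0.0561 = 20.2°
tan(βl) = tan(20.2°) = 0.368
Z_in = Z_0·(Z_L + jZ_0·tanβl)/(Z_0 + jZ_L·tanβl)
     = 75·(24.1 + j27.6)/(75 + j8.87)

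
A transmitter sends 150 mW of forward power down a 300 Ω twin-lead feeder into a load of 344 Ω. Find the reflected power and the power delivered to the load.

P_reflected ≈ 0.7 mW; P_delivered ≈ 149 mW

Γ = (344 − 300)/(344 + 300) = 0.0683
|Γ|² = 0.00467
P_refl = |Γ|²·P_inc = 0.7 mW, P_del = (1 − |Γ|²)·P_inc = 149 mW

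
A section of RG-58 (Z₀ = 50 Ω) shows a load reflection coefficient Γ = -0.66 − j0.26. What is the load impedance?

Z_L ≈ 8.8 − j9.21 Ω

Z_L = Z_0·(1 + Γ)/(1 − Γ) = 50·(0.34 − j0.26)/(1.66 + j0.26)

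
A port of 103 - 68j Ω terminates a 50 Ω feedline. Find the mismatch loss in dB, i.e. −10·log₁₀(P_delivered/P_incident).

mismatch loss ≈ 1.34 dB

Γ = (53 − j68)/(153 − j68), |Γ| = 0.515
|Γ|² = 0.265, so P_del/P_inc = 1 − |Γ|² = 0.735
ML = −10·log₁₀(1 − |Γ|²)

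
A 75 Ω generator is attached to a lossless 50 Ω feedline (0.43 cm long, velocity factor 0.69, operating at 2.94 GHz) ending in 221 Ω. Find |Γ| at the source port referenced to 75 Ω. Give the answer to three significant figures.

λ = v/f = 0.69·c / 2.94 GHz = 0.0704 m
βl = 2π·l/λ = 2π × 0.0611 = 22°
tan(βl) = 0.404
Z_in = Z_0·(Z_L + jZ_0·tanβl)/(Z_0 + jZ_L·tanβl) = 61.4 − j89.4 Ω
Γ_s = (Z_in − Z_s)/(Z_in + Z_s) = (-13.6 − j89.4)/(136 − j89.4), |Γ_s| = 0.554

|Γ| ≈ 0.554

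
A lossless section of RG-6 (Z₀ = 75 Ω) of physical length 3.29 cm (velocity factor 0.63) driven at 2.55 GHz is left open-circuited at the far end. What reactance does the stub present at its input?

X_in ≈ 204 Ω (inductive)

λ = v/f = 0.63·c / 2.55 GHz = 0.0741 m
βl = 2π·l/λ = 2π × 0.444 = 160°
tan(βl) = -0.368
For an open-circuited stub, Z_in = −jZ_0·cot(βl) = −jZ_0/tan(βl)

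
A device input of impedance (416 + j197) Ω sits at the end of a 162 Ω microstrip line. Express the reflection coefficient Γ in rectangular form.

Γ = (Z_L − Z_0)/(Z_L + Z_0) = (254 + j197)/(578 + j197)

Γ ≈ 0.498 + j0.171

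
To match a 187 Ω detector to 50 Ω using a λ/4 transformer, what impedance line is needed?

Z_qwt = √(Z_0·R_L) = √(50 × 187) = √9350

Z_qwt ≈ 96.7 Ω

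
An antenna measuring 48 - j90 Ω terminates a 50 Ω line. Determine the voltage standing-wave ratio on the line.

VSWR ≈ 5.18

Γ = (Z_L − Z_0)/(Z_L + Z_0) = (-2 − j90)/(98 − j90)
|Γ| = 90/133 = 0.677
VSWR = (1 + |Γ|)/(1 − |Γ|) = 1.68/0.323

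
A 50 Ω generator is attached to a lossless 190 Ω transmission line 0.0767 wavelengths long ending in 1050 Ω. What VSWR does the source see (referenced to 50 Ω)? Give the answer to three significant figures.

βl = 2π × 0.0767 = 27.6°
tan(βl) = 0.523
Z_in = Z_0·(Z_L + jZ_0·tanβl)/(Z_0 + jZ_L·tanβl) = 143 − j314 Ω
Γ_s = (Z_in − Z_s)/(Z_in + Z_s) = (92.9 − j314)/(193 − j314), |Γ_s| = 0.888
VSWR = (1 + |Γ_s|)/(1 − |Γ_s|)

VSWR ≈ 16.9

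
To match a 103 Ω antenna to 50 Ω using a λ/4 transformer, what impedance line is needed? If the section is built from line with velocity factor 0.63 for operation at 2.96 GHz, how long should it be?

Z_qwt = √(Z_0·R_L) = √(50 × 103) = √5150
λ = 0.63·c/f = 0.0639 m, so l = λ/4 = 0.016 m

Z_qwt ≈ 71.8 Ω; length ≈ 1.6 cm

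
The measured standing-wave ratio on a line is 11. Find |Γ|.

|Γ| ≈ 0.833

|Γ| = (S − 1)/(S + 1) = (11 − 1)/(11 + 1) = 10/12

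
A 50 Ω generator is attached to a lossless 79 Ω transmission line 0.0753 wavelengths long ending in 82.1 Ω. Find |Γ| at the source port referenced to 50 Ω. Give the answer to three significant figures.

βl = 2π × 0.0753 = 27.1°
tan(βl) = 0.512
Z_in = Z_0·(Z_L + jZ_0·tanβl)/(Z_0 + jZ_L·tanβl) = 80.8 − j2.52 Ω
Γ_s = (Z_in − Z_s)/(Z_in + Z_s) = (30.8 − j2.52)/(131 − j2.52), |Γ_s| = 0.236

|Γ| ≈ 0.236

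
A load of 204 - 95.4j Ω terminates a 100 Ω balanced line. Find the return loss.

Γ = (104 − j95.4)/(304 − j95.4), |Γ| = 0.443
RL = −20·log₁₀|Γ| = −20·log₁₀(0.443)

RL ≈ 7.07 dB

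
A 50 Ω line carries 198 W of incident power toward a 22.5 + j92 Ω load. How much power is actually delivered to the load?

|Γ| = |(-27.5 + j92)/(72.5 + j92)| = 0.82
|Γ|² = 0.672
P_refl = |Γ|²·P_inc = 133 W, P_del = (1 − |Γ|²)·P_inc = 64.9 W

P_delivered ≈ 64.9 W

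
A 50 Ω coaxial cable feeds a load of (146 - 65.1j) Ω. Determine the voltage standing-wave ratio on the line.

Γ = (Z_L − Z_0)/(Z_L + Z_0) = (96 − j65.1)/(196 − j65.1)
|Γ| = 116/207 = 0.562
VSWR = (1 + |Γ|)/(1 − |Γ|) = 1.56/0.438

VSWR ≈ 3.56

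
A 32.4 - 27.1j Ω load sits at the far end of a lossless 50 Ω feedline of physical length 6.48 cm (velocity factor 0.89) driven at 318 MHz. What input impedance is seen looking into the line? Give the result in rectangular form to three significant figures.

λ = v/f = 0.89·c / 318 MHz = 0.84 m
βl = 2π·l/λ = 2π × 0.0772 = 27.8°
tan(βl) = tan(27.8°) = 0.527
Z_in = Z_0·(Z_L + jZ_0·tanβl)/(Z_0 + jZ_L·tanβl)
     = 50·(32.4 − j0.756)/(64.3 + j17.1)

Z_in ≈ 23.4 − j6.8 Ω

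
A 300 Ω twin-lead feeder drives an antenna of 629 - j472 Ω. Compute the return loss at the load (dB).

RL ≈ 5.16 dB

Γ = (329 − j472)/(929 − j472), |Γ| = 0.552
RL = −20·log₁₀|Γ| = −20·log₁₀(0.552)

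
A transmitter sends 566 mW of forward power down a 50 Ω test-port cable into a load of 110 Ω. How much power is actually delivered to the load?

P_delivered ≈ 486 mW

Γ = (110 − 50)/(110 + 50) = 0.375
|Γ|² = 0.141
P_refl = |Γ|²·P_inc = 79.6 mW, P_del = (1 − |Γ|²)·P_inc = 486 mW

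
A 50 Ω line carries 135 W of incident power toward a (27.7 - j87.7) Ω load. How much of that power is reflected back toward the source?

|Γ| = |(-22.3 − j87.7)/(77.7 − j87.7)| = 0.772
|Γ|² = 0.596
P_refl = |Γ|²·P_inc = 80.5 W, P_del = (1 − |Γ|²)·P_inc = 54.5 W

P_reflected ≈ 80.5 W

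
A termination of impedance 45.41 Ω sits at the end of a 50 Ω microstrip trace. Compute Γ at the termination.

Γ = -0.0481

Γ = (Z_L − Z_0)/(Z_L + Z_0) = (45.41 − 50)/(45.41 + 50) = -4.59/95.41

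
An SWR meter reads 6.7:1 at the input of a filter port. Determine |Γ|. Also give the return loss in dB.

|Γ| ≈ 0.74; return loss ≈ 2.61 dB

|Γ| = (S − 1)/(S + 1) = (6.7 − 1)/(6.7 + 1) = 5.7/7.7
RL = −20·log₁₀|Γ| = −20·log₁₀(0.74)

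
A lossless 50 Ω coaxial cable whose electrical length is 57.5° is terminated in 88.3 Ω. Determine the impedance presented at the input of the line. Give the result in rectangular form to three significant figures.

tan(βl) = tan(57.5°) = 1.57
Z_in = Z_0·(Z_L + jZ_0·tanβl)/(Z_0 + jZ_L·tanβl)
     = 50·(88.3 + j78.5)/(50 + j139)

Z_in ≈ 35.2 − j19.1 Ω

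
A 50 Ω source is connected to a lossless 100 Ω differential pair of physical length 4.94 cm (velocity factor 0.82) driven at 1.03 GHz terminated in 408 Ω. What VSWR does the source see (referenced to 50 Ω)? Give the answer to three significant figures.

λ = v/f = 0.82·c / 1.03 GHz = 0.239 m
βl = 2π·l/λ = 2π × 0.207 = 74.5°
tan(βl) = 3.6
Z_in = Z_0·(Z_L + jZ_0·tanβl)/(Z_0 + jZ_L·tanβl) = 26.3 − j26 Ω
Γ_s = (Z_in − Z_s)/(Z_in + Z_s) = (-23.7 − j26)/(76.3 − j26), |Γ_s| = 0.437
VSWR = (1 + |Γ_s|)/(1 − |Γ_s|)

VSWR ≈ 2.55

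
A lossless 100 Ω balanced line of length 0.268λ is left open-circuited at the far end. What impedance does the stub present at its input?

βl = 2π × 0.268 = 96.5°
tan(βl) = -8.8
For an open-circuited stub, Z_in = −jZ_0·cot(βl) = −jZ_0/tan(βl)

Z_in ≈ +j11.4 Ω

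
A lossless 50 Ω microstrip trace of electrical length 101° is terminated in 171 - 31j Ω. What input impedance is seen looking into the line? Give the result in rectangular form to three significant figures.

Z_in ≈ 14.9 + j11.6 Ω

tan(βl) = tan(101°) = -5.14
Z_in = Z_0·(Z_L + jZ_0·tanβl)/(Z_0 + jZ_L·tanβl)
     = 50·(171 − j288)/(-109 − j880)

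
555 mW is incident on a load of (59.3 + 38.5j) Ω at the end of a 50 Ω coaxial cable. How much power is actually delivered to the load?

|Γ| = |(9.3 + j38.5)/(109.3 + j38.5)| = 0.342
|Γ|² = 0.117
P_refl = |Γ|²·P_inc = 64.8 mW, P_del = (1 − |Γ|²)·P_inc = 490 mW

P_delivered ≈ 490 mW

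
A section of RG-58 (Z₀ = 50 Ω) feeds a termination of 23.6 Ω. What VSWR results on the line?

VSWR ≈ 2.12

Γ = (23.6 − 50)/(23.6 + 50) = -0.359
VSWR = (1 + 0.359)/(1 − 0.359)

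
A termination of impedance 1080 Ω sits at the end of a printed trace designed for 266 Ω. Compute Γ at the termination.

Γ = (Z_L − Z_0)/(Z_L + Z_0) = (1080 − 266)/(1080 + 266) = 814/1346

Γ = 0.605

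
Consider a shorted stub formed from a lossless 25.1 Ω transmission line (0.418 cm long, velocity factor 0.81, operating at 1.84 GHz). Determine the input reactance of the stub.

λ = v/f = 0.81·c / 1.84 GHz = 0.132 m
βl = 2π·l/λ = 2π × 0.0317 = 11.4°
tan(βl) = 0.202
For a shorted stub, Z_in = jZ_0·tan(βl)

X_in ≈ 5.06 Ω (inductive)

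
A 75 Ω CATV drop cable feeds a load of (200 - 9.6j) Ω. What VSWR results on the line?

Γ = (Z_L − Z_0)/(Z_L + Z_0) = (125 − j9.6)/(275 − j9.6)
|Γ| = 125/275 = 0.456
VSWR = (1 + |Γ|)/(1 − |Γ|) = 1.46/0.544

VSWR ≈ 2.67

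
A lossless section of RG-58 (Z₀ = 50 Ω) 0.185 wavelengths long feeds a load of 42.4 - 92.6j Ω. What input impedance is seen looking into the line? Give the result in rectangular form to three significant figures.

Z_in ≈ 8.48 + j1.2 Ω

βl = 2π × 0.185 = 66.6°
tan(βl) = tan(66.6°) = 2.31
Z_in = Z_0·(Z_L + jZ_0·tanβl)/(Z_0 + jZ_L·tanβl)
     = 50·(42.4 + j22.9)/(264 + j98)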